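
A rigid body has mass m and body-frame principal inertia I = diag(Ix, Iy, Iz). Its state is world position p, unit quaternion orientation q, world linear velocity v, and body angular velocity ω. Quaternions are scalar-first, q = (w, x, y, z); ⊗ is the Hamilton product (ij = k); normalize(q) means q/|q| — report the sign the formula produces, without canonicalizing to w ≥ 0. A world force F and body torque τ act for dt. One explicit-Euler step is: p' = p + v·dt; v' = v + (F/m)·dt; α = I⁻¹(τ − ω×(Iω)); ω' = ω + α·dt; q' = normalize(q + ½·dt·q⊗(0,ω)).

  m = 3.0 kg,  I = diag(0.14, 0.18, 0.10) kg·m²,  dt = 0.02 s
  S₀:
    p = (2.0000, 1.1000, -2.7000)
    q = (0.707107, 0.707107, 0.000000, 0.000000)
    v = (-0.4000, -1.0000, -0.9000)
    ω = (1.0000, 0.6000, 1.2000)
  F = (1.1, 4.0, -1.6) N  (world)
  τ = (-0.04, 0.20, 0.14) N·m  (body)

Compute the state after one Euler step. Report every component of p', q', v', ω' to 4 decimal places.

p + v·dt = (1.9920, 1.0800, -2.7180)
v' = v + a·dt = (-0.3927, -0.9733, -0.9107)
gyro term ω×Iω = (-0.0576, 0.0480, 0.0240)
(τ − ω×Iω)/I = (0.1257, 0.8444, 1.1600)
new body rate ω' = (1.0025, 0.6169, 1.2232)
2q̇ = q⊗(0,ω) = (-0.7071070, 0.7071070, -0.4242642, 1.2727926)
q' = normalize(q + ½dt·q⊗(0,ω)) = (0.6999, 0.7141, -0.0042, 0.0127)

p' = (1.9920, 1.0800, -2.7180)
q' = (0.6999, 0.7141, -0.0042, 0.0127)
v' = (-0.3927, -0.9733, -0.9107)
ω' = (1.0025, 0.6169, 1.2232)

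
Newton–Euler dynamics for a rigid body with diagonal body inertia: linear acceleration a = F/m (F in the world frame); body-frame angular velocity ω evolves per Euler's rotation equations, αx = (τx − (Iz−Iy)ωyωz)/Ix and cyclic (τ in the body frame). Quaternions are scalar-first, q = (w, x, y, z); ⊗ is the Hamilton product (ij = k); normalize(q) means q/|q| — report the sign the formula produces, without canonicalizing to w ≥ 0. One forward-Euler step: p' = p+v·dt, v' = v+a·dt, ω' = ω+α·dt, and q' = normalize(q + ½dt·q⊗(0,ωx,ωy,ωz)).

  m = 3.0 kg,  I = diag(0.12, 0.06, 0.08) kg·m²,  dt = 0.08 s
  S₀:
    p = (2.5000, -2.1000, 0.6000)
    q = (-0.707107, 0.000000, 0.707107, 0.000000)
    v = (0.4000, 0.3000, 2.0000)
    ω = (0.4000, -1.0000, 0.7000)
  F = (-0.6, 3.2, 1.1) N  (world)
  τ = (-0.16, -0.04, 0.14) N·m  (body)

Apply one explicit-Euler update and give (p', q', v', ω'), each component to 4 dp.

p' = p + v·dt = (2.5320, -2.0760, 0.7600)
new velocity v' = (0.3840, 0.3853, 2.0293)
α = I⁻¹(τ − ω×Iω) = (-1.2167, -0.8533, 1.4500)
new body rate ω' = (0.3027, -1.0683, 0.8160)
2q̇ = q⊗(0,ω) = (0.7071070, 0.2121321, 0.7071070, -0.7778177)
updated quaternion q' = (-0.6779, 0.0085, 0.7344, -0.0311)

p' = (2.5320, -2.0760, 0.7600)
q' = (-0.6779, 0.0085, 0.7344, -0.0311)
v' = (0.3840, 0.3853, 2.0293)
ω' = (0.3027, -1.0683, 0.8160)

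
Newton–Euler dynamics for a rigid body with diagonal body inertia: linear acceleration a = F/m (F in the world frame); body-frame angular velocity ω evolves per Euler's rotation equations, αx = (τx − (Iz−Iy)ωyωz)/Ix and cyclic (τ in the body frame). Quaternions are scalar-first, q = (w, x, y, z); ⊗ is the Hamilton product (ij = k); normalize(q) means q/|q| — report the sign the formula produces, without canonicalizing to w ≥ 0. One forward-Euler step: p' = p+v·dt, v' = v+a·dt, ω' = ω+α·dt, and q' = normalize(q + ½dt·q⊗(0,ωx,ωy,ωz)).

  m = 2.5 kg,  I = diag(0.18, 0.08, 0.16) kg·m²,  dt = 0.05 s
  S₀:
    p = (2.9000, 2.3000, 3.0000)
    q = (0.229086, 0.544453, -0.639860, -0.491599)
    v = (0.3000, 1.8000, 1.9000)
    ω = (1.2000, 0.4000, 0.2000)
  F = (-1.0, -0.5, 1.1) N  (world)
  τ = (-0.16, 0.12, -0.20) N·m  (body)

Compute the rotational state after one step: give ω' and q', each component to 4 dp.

ω' = (1.1538, 0.4720, 0.1525)
q' = (0.2215, 0.5528, -0.6547, -0.4656)

(τ − ω×Iω)/I = (-0.9244, 1.4400, -0.9500)
ω + α·dt = (1.1538, 0.4720, 0.1525)
2q̇ = q⊗(0,ω) = (-0.2990798, 0.3435708, -0.6071750, 1.0314304)
updated quaternion q' = (0.2215, 0.5528, -0.6547, -0.4656)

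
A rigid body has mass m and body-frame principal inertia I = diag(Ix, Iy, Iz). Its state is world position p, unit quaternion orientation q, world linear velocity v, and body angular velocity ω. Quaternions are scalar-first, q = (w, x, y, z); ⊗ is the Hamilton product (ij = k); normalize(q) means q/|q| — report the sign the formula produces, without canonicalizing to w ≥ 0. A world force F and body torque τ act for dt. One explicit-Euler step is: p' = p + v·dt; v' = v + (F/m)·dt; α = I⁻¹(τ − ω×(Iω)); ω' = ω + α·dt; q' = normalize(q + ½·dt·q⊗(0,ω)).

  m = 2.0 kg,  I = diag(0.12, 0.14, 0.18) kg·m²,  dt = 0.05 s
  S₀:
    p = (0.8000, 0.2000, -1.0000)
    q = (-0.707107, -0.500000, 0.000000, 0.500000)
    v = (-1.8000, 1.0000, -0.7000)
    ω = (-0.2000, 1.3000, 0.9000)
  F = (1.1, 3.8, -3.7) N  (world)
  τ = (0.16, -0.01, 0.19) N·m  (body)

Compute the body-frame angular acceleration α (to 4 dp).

α = (0.9433, -0.1486, 1.0844)

precession coupling ω×(Iω) = (0.0468, 0.0108, -0.0052)
(τ − ω×Iω)/I = (0.9433, -0.1486, 1.0844)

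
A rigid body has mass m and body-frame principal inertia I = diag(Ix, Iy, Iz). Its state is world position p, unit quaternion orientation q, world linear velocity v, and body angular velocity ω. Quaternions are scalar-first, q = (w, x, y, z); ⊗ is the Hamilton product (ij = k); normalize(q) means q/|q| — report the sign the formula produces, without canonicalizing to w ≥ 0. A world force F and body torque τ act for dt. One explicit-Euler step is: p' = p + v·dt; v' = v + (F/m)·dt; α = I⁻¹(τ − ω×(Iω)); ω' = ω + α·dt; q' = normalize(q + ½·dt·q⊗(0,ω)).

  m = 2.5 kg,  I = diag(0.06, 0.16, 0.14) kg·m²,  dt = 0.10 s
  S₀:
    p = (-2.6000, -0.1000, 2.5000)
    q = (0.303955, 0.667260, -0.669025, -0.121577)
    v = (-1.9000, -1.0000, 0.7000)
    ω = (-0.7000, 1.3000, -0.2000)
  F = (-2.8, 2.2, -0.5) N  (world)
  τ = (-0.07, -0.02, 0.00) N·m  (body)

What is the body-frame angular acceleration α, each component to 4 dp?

precession coupling ω×(Iω) = (0.0052, -0.0112, -0.0910)
α = I⁻¹(τ − ω×Iω) = (-1.2533, -0.0550, 0.6500)

α = (-1.2533, -0.0550, 0.6500)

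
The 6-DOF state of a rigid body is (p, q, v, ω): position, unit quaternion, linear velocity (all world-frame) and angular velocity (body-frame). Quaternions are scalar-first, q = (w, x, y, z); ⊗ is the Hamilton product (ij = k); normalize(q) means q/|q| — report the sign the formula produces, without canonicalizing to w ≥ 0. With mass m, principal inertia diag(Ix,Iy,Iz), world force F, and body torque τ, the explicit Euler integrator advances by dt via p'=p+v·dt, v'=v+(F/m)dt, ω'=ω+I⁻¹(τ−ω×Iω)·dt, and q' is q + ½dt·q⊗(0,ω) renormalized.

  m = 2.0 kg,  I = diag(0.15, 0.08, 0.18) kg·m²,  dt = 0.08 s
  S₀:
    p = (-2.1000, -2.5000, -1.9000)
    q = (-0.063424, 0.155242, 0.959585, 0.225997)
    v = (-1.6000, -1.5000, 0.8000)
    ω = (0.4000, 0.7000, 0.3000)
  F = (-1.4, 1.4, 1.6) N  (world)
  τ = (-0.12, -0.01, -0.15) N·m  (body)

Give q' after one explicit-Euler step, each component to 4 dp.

Hamilton product q⊗(0,ω) = (-0.8016054, 0.1043080, -0.0005706, -0.2941918)
updated quaternion q' = (-0.0954, 0.1593, 0.9590, 0.2141)

q' = (-0.0954, 0.1593, 0.9590, 0.2141)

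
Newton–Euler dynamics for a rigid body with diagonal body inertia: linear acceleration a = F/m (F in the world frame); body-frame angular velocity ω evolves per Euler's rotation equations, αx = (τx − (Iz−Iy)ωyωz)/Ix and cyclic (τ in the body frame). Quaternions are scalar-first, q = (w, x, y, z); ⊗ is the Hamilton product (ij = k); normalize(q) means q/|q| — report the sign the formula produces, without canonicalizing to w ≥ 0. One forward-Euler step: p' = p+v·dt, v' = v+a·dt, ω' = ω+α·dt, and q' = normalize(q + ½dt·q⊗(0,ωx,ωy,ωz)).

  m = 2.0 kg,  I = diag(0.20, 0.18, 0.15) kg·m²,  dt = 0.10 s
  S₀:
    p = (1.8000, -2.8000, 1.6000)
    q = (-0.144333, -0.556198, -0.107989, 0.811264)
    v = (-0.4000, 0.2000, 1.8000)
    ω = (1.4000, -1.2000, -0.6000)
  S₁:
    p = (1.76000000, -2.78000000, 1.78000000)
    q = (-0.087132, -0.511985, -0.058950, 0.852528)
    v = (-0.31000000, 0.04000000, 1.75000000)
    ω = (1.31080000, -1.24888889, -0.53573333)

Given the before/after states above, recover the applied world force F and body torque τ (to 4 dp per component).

F = (1.8000, -3.2000, -1.0000)
τ = (-0.2000, -0.1300, 0.1300)

v₁ − v₀ = (0.09000000, -0.16000000, -0.05000000)
applied force F = (1.8000, -3.2000, -1.0000)
rate change Δω = (-0.08920000, -0.04888889, 0.06426667)
ω₀×(Iω₀) = (-0.0216, -0.0420, 0.0336)
τ = I·(Δω/dt) + ω₀×(Iω₀) = (-0.2000, -0.1300, 0.1300)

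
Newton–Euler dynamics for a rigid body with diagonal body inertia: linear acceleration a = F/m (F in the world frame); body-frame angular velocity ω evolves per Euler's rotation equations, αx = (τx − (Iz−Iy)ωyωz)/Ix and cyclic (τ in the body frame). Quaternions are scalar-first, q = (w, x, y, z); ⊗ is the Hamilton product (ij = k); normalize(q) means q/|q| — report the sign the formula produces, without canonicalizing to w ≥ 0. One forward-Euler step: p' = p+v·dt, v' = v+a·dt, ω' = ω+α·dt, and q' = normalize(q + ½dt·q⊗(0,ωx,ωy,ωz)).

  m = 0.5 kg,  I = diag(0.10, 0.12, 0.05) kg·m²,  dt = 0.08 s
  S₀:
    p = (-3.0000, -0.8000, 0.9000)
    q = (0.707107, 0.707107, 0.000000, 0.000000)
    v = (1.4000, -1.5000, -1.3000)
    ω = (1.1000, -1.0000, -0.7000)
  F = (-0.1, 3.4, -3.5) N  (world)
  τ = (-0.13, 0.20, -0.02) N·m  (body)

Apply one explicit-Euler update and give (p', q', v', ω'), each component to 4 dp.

gyro term ω×Iω = (-0.0490, -0.0385, -0.0220)
α = I⁻¹(τ − ω×Iω) = (-0.8100, 1.9875, 0.0400)
ω + α·dt = (1.0352, -0.8410, -0.6968)
q⊗(0,ω) = (-0.7778177, 0.7778177, -0.2121321, -1.2020819)
q' = normalize(q + ½dt·q⊗(0,ω)) = (0.6745, 0.7366, -0.0085, -0.0480)
a = F/m = (-0.2000, 6.8000, -7.0000)
new position p' = (-2.8880, -0.9200, 0.7960)
v' = v + a·dt = (1.3840, -0.9560, -1.8600)

p' = (-2.8880, -0.9200, 0.7960)
q' = (0.6745, 0.7366, -0.0085, -0.0480)
v' = (1.3840, -0.9560, -1.8600)
ω' = (1.0352, -0.8410, -0.6968)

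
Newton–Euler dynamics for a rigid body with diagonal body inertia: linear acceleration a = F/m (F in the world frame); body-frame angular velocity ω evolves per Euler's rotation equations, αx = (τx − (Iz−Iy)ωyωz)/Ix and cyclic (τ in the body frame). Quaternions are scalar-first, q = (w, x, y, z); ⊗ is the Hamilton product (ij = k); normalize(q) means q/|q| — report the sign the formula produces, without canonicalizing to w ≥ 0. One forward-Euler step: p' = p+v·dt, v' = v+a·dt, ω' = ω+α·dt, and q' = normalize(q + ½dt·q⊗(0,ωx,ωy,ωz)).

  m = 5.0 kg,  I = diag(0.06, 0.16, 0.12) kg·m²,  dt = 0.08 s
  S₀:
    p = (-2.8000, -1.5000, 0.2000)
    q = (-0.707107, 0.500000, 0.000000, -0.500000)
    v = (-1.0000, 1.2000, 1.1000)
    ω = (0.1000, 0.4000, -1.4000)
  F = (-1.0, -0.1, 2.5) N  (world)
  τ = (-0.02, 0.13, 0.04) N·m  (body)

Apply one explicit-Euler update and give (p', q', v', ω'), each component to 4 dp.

precession coupling ω×(Iω) = (0.0224, 0.0084, 0.0040)
(τ − ω×Iω)/I = (-0.7067, 0.7600, 0.3000)
ω' = ω + α·dt = (0.0435, 0.4608, -1.3760)
q⊗(0,ω) = (-0.7500000, 0.1292893, 0.3671572, 1.1899498)
q' = normalize(q + ½dt·q⊗(0,ω)) = (-0.7359, 0.5043, 0.0147, -0.4516)
p' = p + v·dt = (-2.8800, -1.4040, 0.2880)
v + (F/m)dt = (-1.0160, 1.1984, 1.1400)

p' = (-2.8800, -1.4040, 0.2880)
q' = (-0.7359, 0.5043, 0.0147, -0.4516)
v' = (-1.0160, 1.1984, 1.1400)
ω' = (0.0435, 0.4608, -1.3760)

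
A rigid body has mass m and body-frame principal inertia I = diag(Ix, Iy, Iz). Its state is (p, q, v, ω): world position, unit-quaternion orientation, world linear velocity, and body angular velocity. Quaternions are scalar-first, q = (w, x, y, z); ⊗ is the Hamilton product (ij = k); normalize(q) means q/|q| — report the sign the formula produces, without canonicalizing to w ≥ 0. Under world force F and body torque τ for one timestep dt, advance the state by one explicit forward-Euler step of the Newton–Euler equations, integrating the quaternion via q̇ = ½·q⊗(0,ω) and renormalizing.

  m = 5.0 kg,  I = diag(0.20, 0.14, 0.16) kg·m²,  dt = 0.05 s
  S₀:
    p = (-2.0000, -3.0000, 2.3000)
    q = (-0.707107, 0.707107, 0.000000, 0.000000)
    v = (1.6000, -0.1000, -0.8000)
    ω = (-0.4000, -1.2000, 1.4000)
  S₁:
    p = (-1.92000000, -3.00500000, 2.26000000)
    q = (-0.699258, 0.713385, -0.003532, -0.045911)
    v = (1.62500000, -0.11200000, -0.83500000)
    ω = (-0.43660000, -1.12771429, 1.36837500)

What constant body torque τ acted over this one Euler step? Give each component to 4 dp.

τ = (-0.1800, 0.1800, -0.1300)

rate change Δω = (-0.03660000, 0.07228571, -0.03162500)
precession coupling = (-0.0336, -0.0224, -0.0288)
applied torque τ = (-0.1800, 0.1800, -0.1300)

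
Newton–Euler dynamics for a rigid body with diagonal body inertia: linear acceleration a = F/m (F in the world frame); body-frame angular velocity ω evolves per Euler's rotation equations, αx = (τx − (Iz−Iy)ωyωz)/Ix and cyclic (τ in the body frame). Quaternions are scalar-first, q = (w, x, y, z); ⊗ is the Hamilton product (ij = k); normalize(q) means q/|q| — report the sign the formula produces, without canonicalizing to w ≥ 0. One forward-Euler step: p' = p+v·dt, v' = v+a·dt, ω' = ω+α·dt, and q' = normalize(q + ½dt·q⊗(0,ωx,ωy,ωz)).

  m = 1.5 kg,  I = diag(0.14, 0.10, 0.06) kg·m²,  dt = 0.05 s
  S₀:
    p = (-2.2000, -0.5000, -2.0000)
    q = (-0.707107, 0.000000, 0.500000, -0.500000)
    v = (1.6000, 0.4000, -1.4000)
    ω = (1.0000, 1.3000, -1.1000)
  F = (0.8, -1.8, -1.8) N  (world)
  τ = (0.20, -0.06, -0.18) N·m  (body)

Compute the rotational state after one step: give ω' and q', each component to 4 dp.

gyro term ω×Iω = (0.0572, -0.0880, -0.0520)
(τ − ω×Iω)/I = (1.0200, 0.2800, -2.1333)
new body rate ω' = (1.0510, 1.3140, -1.2067)
Hamilton product q⊗(0,ω) = (-1.2000000, -0.6071070, -1.4192391, 0.2778177)
q + ½dt·q⊗(0,ω), renormalized = (-0.7362, -0.0152, 0.4640, -0.4925)

ω' = (1.0510, 1.3140, -1.2067)
q' = (-0.7362, -0.0152, 0.4640, -0.4925)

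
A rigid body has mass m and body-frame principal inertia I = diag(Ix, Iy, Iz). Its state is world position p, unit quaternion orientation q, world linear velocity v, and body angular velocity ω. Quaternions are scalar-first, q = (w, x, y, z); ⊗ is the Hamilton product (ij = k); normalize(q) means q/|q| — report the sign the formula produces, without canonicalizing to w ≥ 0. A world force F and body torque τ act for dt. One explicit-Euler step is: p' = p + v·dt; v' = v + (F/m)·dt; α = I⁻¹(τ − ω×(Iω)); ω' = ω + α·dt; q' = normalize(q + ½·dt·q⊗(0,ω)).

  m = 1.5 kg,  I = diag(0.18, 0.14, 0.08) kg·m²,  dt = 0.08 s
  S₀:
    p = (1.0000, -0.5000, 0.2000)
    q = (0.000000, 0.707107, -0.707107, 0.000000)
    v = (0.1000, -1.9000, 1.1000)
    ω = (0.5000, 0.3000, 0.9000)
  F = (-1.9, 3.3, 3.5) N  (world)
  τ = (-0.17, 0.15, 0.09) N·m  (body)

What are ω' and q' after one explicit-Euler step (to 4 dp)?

precession coupling ω×(Iω) = (-0.0162, 0.0450, -0.0060)
(τ − ω×Iω)/I = (-0.8544, 0.7500, 1.2000)
ω' = ω + α·dt = (0.4316, 0.3600, 0.9960)
Hamilton product q⊗(0,ω) = (-0.1414214, -0.6363963, -0.6363963, 0.5656856)
updated quaternion q' = (-0.0057, 0.6810, -0.7319, 0.0226)

ω' = (0.4316, 0.3600, 0.9960)
q' = (-0.0057, 0.6810, -0.7319, 0.0226)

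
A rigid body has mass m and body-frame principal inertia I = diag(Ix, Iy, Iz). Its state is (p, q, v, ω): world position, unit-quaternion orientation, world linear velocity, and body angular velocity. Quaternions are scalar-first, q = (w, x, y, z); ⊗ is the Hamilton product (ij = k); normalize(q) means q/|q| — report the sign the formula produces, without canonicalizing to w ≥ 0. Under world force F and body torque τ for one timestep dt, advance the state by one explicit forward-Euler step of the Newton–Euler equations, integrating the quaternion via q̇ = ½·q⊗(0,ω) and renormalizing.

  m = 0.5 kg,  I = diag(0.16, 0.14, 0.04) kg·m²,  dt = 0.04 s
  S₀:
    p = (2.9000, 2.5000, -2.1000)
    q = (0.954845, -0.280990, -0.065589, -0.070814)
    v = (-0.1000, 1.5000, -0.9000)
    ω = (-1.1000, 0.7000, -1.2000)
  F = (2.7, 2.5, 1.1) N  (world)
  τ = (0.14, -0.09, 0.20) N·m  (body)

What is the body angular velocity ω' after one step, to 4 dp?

gyro term ω×Iω = (0.0840, 0.1584, 0.0154)
α = I⁻¹(τ − ω×Iω) = (0.3500, -1.7743, 4.6150)
new body rate ω' = (-1.0860, 0.6290, -1.0154)

ω' = (-1.0860, 0.6290, -1.0154)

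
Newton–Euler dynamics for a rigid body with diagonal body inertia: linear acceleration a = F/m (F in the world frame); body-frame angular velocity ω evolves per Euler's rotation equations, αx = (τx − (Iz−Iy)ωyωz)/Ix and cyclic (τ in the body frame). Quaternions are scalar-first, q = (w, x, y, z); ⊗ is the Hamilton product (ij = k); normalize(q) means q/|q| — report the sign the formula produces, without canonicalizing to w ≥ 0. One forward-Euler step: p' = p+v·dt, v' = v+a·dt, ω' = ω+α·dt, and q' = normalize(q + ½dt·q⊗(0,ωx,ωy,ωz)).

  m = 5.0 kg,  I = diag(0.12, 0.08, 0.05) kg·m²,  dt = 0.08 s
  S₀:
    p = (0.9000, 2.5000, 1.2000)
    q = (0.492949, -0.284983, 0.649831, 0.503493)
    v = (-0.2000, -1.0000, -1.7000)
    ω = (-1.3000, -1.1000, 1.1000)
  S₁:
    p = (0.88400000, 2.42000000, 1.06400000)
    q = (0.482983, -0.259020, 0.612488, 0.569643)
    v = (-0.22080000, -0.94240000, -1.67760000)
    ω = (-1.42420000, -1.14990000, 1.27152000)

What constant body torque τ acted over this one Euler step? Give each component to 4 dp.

τ = (-0.1500, -0.1500, 0.0500)

ω₁ − ω₀ = (-0.12420000, -0.04990000, 0.17152000)
precession coupling = (0.0363, -0.1001, -0.0572)
τ = I·(Δω/dt) + ω₀×(Iω₀) = (-0.1500, -0.1500, 0.0500)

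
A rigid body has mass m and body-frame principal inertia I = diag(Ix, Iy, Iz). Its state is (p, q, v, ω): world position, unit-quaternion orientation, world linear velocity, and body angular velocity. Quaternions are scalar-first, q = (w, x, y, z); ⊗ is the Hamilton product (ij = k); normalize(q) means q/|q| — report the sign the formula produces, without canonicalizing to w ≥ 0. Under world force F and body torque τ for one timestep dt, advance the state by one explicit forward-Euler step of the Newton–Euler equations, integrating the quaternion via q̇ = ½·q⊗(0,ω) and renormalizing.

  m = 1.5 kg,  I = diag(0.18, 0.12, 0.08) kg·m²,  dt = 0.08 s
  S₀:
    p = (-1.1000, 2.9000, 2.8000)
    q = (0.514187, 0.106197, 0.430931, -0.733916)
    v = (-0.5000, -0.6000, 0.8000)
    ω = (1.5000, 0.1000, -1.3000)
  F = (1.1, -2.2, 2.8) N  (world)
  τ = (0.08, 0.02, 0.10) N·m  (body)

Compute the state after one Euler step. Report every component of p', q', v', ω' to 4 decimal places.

angular accel α = (0.4156, 1.7917, 1.3625)
ω' = ω + α·dt = (1.5332, 0.2433, -1.1910)
2q̇ = q⊗(0,ω) = (-1.1564794, 0.2844618, -0.9113992, -1.3042199)
q + ½dt·q⊗(0,ω), renormalized = (0.4665, 0.1172, 0.3932, -0.7836)
p + v·dt = (-1.1400, 2.8520, 2.8640)
v + (F/m)dt = (-0.4413, -0.7173, 0.9493)

p' = (-1.1400, 2.8520, 2.8640)
q' = (0.4665, 0.1172, 0.3932, -0.7836)
v' = (-0.4413, -0.7173, 0.9493)
ω' = (1.5332, 0.2433, -1.1910)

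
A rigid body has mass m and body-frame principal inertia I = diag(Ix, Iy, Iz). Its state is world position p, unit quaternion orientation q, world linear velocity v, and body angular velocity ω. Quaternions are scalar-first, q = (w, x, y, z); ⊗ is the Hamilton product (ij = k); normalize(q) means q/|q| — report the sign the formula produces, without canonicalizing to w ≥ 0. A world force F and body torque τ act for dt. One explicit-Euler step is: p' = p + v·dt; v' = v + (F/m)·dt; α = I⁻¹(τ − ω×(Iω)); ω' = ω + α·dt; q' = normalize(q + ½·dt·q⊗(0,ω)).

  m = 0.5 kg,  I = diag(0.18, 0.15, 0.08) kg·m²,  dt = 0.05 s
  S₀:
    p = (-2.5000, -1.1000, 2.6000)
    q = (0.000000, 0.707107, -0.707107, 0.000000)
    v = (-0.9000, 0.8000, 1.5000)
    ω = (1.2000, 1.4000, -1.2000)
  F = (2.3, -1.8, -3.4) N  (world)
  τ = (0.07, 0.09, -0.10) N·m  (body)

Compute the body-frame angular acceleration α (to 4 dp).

gyro term ω×Iω = (0.1176, -0.1440, -0.0504)
(τ − ω×Iω)/I = (-0.2644, 1.5600, -0.6200)

α = (-0.2644, 1.5600, -0.6200)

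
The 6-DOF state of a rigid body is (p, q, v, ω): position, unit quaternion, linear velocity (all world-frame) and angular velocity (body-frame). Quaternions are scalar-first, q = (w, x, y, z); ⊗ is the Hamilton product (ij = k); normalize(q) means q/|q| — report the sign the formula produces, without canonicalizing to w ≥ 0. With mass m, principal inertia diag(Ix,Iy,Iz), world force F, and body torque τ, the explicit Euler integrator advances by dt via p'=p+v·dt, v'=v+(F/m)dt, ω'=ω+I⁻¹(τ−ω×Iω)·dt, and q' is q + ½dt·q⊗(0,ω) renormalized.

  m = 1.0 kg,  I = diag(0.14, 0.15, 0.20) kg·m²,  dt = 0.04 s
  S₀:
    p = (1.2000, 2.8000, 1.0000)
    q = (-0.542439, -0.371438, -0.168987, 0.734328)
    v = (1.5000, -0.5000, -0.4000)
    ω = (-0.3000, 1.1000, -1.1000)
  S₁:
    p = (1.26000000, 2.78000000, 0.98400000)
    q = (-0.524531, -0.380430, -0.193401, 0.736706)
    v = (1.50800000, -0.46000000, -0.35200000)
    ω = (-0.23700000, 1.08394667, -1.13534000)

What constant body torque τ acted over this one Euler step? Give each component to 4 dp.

Δω = ω₁−ω₀ = (0.06300000, -0.01605333, -0.03534000)
I·α + gyro = (0.1600, -0.0800, -0.1800)

τ = (0.1600, -0.0800, -0.1800)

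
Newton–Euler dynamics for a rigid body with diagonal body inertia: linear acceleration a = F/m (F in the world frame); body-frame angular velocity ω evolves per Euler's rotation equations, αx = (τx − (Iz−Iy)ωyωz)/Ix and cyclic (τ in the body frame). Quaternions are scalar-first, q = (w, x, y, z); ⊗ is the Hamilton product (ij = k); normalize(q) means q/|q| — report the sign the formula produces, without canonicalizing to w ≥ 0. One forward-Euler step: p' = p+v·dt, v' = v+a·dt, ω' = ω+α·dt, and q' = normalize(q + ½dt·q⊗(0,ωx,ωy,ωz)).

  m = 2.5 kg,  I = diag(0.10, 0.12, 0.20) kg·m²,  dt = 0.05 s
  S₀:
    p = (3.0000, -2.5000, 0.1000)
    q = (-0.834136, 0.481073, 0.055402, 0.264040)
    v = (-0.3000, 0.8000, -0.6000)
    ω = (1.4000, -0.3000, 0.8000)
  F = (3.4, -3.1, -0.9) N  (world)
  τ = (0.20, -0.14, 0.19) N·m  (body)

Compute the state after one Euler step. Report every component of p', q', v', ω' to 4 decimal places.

p' = (2.9850, -2.4600, 0.0700)
q' = (-0.8551, 0.4546, 0.0612, 0.2416)
v' = (-0.2320, 0.7380, -0.6180)
ω' = (1.5096, -0.3117, 0.8496)

p + v·dt = (2.9850, -2.4600, 0.0700)
v + (F/m)dt = (-0.2320, 0.7380, -0.6180)
ω×(Iω) gyroscopic = (-0.0192, -0.1120, -0.0084)
α = I⁻¹(τ − ω×Iω) = (2.1920, -0.2333, 0.9920)
new body rate ω' = (1.5096, -0.3117, 0.8496)
2q̇ = q⊗(0,ω) = (-0.8681136, -1.0442568, 0.2350384, -0.8891935)
q' = normalize(q + ½dt·q⊗(0,ω)) = (-0.8551, 0.4546, 0.0612, 0.2416)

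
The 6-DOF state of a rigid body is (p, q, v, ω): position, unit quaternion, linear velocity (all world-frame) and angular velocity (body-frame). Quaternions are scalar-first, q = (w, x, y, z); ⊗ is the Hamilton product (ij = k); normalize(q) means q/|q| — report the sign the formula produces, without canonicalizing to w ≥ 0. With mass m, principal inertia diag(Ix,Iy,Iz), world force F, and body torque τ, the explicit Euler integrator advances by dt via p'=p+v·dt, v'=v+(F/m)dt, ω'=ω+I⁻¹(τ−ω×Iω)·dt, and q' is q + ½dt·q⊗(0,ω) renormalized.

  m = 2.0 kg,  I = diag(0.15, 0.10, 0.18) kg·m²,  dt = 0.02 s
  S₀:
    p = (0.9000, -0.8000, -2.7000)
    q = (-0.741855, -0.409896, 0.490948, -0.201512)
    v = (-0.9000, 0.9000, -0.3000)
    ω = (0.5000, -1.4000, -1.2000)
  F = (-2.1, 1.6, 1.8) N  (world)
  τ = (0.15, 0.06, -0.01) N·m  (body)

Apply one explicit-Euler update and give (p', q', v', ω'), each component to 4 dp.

p' = (0.8820, -0.7820, -2.7060)
q' = (-0.7352, -0.4222, 0.4953, -0.1893)
v' = (-0.9210, 0.9160, -0.2820)
ω' = (0.5021, -1.3916, -1.2050)

ω×(Iω) gyroscopic = (0.1344, 0.0180, 0.0350)
α = I⁻¹(τ − ω×Iω) = (0.1040, 0.4200, -0.2500)
ω' = ω + α·dt = (0.5021, -1.3916, -1.2050)
2q̇ = q⊗(0,ω) = (0.6504608, -1.2421819, 0.4459658, 1.2186064)
updated quaternion q' = (-0.7352, -0.4222, 0.4953, -0.1893)
a = F/m = (-1.0500, 0.8000, 0.9000)
p' = p + v·dt = (0.8820, -0.7820, -2.7060)
v' = v + a·dt = (-0.9210, 0.9160, -0.2820)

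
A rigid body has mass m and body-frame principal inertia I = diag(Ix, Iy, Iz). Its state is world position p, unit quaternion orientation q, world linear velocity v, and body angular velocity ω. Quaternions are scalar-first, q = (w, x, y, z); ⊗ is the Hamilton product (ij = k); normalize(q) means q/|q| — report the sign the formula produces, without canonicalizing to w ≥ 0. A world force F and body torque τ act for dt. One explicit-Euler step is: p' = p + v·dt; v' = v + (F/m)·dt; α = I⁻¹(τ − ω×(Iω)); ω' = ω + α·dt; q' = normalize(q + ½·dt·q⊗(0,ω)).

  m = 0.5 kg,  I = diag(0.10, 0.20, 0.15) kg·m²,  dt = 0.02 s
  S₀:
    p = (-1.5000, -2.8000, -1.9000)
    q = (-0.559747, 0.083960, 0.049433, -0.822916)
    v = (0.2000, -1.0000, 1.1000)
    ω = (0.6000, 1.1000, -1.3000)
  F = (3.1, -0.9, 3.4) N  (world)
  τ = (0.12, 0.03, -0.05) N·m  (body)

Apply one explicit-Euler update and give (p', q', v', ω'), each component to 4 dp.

p' = (-1.4960, -2.8200, -1.8780)
q' = (-0.5714, 0.0890, 0.0394, -0.8149)
v' = (0.3240, -1.0360, 1.2360)
ω' = (0.6097, 1.0991, -1.3155)

ω×(Iω) gyroscopic = (0.0715, 0.0390, 0.0660)
α = I⁻¹(τ − ω×Iω) = (0.4850, -0.0450, -0.7733)
ω + α·dt = (0.6097, 1.0991, -1.3155)
q⊗(0,ω) = (-1.1745431, 0.5050965, -1.0003233, 0.7903673)
q' = normalize(q + ½dt·q⊗(0,ω)) = (-0.5714, 0.0890, 0.0394, -0.8149)
linear accel F/m = (6.2000, -1.8000, 6.8000)
p' = p + v·dt = (-1.4960, -2.8200, -1.8780)
v' = v + a·dt = (0.3240, -1.0360, 1.2360)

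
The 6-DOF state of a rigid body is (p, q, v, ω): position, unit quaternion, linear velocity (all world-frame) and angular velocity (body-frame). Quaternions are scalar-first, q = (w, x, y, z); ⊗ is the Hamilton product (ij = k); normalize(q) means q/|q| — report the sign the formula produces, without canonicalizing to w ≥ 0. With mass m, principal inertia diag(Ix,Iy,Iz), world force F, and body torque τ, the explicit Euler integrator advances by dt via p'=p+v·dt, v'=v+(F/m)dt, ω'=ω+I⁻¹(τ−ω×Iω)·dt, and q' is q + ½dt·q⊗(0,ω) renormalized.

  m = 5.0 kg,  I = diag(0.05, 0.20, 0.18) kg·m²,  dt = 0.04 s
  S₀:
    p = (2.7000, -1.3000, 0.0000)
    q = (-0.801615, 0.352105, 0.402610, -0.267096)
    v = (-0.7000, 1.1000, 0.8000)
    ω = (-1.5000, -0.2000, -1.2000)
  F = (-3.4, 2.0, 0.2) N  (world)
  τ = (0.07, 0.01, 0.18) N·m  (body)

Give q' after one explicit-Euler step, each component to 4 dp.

q⊗(0,ω) = (0.2881643, 0.6658713, 0.9834930, 1.4954320)
updated quaternion q' = (-0.7953, 0.3652, 0.4220, -0.2370)

q' = (-0.7953, 0.3652, 0.4220, -0.2370)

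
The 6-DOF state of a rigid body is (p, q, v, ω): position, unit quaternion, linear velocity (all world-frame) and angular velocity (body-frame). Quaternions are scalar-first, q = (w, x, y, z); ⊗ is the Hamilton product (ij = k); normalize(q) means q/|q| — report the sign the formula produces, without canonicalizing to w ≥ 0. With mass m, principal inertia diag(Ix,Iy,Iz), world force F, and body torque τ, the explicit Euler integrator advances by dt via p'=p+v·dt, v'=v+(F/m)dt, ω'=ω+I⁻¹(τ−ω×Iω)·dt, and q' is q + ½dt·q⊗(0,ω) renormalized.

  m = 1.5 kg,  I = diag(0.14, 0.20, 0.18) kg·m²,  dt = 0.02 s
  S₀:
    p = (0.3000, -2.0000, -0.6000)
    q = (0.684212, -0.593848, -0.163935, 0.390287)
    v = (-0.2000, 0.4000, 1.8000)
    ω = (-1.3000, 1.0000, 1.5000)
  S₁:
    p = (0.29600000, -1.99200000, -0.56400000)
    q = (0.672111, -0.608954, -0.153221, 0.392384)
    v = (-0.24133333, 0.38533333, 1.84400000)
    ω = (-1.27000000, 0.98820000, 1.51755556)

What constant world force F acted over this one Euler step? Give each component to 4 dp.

Δv = v₁−v₀ = (-0.04133333, -0.01466667, 0.04400000)
applied force F = (-3.1000, -1.1000, 3.3000)

F = (-3.1000, -1.1000, 3.3000)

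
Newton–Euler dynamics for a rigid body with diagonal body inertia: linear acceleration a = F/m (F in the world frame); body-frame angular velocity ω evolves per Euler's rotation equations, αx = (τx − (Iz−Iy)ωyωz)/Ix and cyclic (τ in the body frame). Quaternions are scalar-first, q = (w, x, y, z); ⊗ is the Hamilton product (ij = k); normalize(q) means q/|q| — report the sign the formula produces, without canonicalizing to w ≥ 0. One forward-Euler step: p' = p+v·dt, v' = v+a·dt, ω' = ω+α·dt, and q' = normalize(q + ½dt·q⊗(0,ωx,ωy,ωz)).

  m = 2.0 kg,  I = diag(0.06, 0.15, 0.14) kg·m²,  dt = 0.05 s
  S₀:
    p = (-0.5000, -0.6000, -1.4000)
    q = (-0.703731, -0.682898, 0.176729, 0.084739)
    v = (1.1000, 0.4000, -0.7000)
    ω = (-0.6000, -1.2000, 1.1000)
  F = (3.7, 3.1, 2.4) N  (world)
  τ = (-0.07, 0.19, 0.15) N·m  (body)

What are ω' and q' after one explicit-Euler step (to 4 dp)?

α = I⁻¹(τ − ω×Iω) = (-1.3867, 0.9147, 0.6086)
ω' = ω + α·dt = (-0.6693, -1.1543, 1.1304)
2q̇ = q⊗(0,ω) = (-0.2908769, 0.7183273, 1.5448216, 0.1514109)
updated quaternion q' = (-0.7103, -0.6643, 0.2151, 0.0884)

ω' = (-0.6693, -1.1543, 1.1304)
q' = (-0.7103, -0.6643, 0.2151, 0.0884)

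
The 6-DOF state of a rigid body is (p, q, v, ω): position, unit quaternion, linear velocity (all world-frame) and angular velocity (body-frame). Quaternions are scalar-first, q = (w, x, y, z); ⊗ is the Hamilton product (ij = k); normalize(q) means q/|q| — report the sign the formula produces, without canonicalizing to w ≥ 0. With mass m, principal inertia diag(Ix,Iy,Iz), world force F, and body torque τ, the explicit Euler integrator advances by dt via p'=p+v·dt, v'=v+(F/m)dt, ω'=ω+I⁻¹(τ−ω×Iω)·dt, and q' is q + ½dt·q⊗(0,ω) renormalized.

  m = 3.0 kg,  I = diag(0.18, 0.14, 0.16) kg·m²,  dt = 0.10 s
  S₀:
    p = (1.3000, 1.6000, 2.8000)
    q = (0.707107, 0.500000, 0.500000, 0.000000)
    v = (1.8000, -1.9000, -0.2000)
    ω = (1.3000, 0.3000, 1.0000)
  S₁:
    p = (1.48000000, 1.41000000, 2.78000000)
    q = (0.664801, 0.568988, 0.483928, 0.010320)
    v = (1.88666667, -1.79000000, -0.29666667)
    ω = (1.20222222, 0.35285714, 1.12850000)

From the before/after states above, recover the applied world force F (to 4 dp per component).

F = (2.6000, 3.3000, -2.9000)

Δv = v₁−v₀ = (0.08666667, 0.11000000, -0.09666667)
m·(v₁−v₀)/dt = (2.6000, 3.3000, -2.9000)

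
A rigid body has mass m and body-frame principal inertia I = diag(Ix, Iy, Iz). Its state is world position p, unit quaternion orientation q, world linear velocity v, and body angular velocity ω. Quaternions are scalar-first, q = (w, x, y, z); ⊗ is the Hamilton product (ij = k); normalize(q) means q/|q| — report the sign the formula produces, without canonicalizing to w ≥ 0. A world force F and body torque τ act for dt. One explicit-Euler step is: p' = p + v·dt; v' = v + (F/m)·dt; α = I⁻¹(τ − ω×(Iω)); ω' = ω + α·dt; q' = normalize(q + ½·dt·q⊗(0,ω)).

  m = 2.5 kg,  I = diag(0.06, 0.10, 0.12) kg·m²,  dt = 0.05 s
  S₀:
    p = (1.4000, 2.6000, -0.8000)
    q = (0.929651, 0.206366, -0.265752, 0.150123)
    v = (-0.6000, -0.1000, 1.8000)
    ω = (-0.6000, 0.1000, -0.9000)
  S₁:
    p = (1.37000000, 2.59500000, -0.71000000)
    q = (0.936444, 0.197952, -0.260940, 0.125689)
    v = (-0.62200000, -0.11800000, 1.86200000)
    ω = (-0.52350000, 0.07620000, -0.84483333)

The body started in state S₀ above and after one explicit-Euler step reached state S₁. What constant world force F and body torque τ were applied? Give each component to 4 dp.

ω₁ − ω₀ = (0.07650000, -0.02380000, 0.05516667)
ω₀×(Iω₀) = (-0.0018, -0.0324, -0.0024)
applied torque τ = (0.0900, -0.0800, 0.1300)
v₁ − v₀ = (-0.02200000, -0.01800000, 0.06200000)
applied force F = (-1.1000, -0.9000, 3.1000)

F = (-1.1000, -0.9000, 3.1000)
τ = (0.0900, -0.0800, 0.1300)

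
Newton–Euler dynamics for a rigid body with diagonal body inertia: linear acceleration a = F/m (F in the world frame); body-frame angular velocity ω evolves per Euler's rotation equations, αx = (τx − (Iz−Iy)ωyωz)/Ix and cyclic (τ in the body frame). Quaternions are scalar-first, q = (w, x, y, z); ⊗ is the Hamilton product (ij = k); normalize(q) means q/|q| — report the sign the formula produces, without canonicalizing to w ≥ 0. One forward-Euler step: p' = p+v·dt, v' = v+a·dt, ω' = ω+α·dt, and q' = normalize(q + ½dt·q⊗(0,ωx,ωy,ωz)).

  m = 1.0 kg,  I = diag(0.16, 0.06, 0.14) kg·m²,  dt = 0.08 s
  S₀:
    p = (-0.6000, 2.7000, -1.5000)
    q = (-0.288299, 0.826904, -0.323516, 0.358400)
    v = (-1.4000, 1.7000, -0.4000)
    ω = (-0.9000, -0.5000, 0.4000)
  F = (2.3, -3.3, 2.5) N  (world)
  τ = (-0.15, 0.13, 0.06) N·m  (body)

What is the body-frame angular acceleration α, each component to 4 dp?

precession coupling ω×(Iω) = (-0.0160, -0.0072, -0.0450)
(τ − ω×Iω)/I = (-0.8375, 2.2867, 0.7500)

α = (-0.8375, 2.2867, 0.7500)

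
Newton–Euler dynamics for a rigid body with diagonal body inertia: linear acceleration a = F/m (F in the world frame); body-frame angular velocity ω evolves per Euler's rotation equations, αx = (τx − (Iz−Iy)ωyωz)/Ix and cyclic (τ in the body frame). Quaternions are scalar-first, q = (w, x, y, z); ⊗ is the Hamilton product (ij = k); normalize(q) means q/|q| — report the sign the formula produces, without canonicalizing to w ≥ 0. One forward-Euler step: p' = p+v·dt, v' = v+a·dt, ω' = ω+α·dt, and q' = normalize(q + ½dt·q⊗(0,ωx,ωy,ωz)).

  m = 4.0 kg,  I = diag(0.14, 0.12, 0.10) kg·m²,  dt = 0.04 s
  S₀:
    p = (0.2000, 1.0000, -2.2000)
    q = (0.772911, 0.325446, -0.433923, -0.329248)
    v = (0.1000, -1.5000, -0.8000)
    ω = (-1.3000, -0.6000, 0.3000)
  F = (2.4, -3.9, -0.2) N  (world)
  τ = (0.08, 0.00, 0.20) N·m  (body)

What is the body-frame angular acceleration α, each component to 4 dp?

precession coupling ω×(Iω) = (0.0036, -0.0156, -0.0156)
α = I⁻¹(τ − ω×Iω) = (0.5457, 0.1300, 2.1560)

α = (0.5457, 0.1300, 2.1560)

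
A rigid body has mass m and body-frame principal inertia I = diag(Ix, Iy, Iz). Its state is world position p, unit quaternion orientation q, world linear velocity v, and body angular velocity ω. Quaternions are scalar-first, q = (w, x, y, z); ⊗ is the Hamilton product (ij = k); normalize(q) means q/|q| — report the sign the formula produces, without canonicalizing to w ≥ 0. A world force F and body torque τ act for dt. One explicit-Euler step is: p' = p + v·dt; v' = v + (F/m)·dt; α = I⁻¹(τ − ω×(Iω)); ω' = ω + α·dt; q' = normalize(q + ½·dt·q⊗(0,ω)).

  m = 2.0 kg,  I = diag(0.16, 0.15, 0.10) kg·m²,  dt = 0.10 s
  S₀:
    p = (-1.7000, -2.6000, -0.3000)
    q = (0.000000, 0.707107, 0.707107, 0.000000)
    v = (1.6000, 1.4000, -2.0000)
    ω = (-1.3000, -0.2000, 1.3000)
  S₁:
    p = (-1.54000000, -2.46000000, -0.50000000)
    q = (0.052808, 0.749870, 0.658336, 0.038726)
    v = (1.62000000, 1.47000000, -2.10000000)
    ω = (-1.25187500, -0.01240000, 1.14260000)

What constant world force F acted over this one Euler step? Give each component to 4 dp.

F = (0.4000, 1.4000, -2.0000)

velocity change Δv = (0.02000000, 0.07000000, -0.10000000)
m·(v₁−v₀)/dt = (0.4000, 1.4000, -2.0000)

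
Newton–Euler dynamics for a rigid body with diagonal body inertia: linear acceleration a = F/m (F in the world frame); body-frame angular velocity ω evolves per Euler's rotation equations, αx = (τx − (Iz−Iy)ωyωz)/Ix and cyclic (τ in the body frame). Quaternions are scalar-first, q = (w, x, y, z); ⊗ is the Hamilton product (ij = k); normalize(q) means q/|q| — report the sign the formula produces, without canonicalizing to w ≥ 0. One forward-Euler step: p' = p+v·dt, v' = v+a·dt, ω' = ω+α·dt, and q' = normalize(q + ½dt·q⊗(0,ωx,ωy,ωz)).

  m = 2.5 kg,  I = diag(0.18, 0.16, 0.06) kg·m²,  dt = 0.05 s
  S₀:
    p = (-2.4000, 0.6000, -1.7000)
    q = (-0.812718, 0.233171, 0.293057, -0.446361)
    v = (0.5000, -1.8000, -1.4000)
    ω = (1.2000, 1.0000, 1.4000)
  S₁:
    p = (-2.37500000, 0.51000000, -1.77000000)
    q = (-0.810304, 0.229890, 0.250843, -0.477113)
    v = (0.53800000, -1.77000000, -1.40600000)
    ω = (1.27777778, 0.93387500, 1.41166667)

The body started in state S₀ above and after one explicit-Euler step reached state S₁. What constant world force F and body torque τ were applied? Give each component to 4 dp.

F = (1.9000, 1.5000, -0.3000)
τ = (0.1400, -0.0100, -0.0100)

velocity change Δv = (0.03800000, 0.03000000, -0.00600000)
applied force F = (1.9000, 1.5000, -0.3000)
Δω = ω₁−ω₀ = (0.07777778, -0.06612500, 0.01166667)
I·α + gyro = (0.1400, -0.0100, -0.0100)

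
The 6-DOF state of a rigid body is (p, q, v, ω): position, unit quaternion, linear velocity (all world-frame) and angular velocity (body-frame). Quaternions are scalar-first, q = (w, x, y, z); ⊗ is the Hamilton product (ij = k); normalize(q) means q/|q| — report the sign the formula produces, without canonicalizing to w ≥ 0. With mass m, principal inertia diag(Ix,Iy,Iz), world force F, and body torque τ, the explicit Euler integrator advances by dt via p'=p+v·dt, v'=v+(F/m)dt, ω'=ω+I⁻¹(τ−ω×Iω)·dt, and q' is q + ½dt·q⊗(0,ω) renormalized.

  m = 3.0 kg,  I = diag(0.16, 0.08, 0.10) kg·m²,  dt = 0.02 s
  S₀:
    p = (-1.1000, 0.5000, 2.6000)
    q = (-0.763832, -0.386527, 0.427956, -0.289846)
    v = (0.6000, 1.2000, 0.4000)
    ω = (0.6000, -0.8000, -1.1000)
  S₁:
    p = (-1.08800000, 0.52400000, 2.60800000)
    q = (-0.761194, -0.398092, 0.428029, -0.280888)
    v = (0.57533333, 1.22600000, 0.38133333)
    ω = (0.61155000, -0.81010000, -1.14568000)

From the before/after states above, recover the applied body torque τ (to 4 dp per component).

ω₁ − ω₀ = (0.01155000, -0.01010000, -0.04568000)
applied torque τ = (0.1100, -0.0800, -0.1900)

τ = (0.1100, -0.0800, -0.1900)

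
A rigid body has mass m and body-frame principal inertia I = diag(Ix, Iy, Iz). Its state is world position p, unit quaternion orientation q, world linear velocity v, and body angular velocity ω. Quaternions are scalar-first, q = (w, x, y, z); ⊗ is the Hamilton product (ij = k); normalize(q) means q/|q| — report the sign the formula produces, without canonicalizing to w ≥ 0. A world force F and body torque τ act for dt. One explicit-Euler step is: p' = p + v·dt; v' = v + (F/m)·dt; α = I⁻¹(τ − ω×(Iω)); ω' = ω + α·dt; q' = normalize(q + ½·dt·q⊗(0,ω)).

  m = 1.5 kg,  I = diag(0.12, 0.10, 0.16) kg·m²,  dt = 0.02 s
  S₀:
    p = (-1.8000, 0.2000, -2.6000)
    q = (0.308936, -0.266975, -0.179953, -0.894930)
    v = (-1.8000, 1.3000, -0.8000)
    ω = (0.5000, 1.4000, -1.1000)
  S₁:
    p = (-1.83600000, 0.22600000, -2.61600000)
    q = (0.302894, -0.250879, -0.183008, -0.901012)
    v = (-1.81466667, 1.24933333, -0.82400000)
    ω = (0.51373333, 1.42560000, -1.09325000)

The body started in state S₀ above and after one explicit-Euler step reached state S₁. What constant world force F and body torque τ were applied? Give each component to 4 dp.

F = (-1.1000, -3.8000, -1.8000)
τ = (-0.0100, 0.1500, 0.0400)

rate change Δω = (0.01373333, 0.02560000, 0.00675000)
gyro term ω₀×Iω₀ = (-0.0924, 0.0220, -0.0140)
τ = I·(Δω/dt) + ω₀×(Iω₀) = (-0.0100, 0.1500, 0.0400)
velocity change Δv = (-0.01466667, -0.05066667, -0.02400000)
applied force F = (-1.1000, -3.8000, -1.8000)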